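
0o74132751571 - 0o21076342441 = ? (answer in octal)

Subtract column by column in base 8:
  1-1 → 0
  7-4 → 3
  5-4 → 1
  1-2 → 7 (borrow)
  5-4-1 → 0
  7-3 → 4
  2-6 → 4 (borrow)
  3-7-1 → 3 (borrow)
  1-0-1 → 0
  4-1 → 3
  7-2 → 5

0o53034407130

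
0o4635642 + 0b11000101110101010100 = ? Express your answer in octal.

0o7714366

0b11000101110101010100 = 0o3056524 in octal.
Add column by column in base 8, right to left:
  2+4 = 6
  4+2 = 6
  6+5 = 3 carry 1
  5+6+1 = 4 carry 1
  3+5+1 = 1 carry 1
  6+0+1 = 7
  4+3 = 7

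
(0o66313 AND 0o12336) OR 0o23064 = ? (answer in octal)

0o66313 AND 0o12336 = 0o02312.
Then OR with 0o23064.

0o23376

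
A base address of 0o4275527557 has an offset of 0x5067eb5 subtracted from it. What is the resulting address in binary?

0o4275527557 = 0b100010111101101010111101101111 in binary.
0x5067eb5 = 0b101000001100111111010110101 in binary.
Subtract column by column in base 2:
  1-1 → 0
  1-0 → 1
  1-1 → 0
  1-0 → 1
  0-1 → 1 (borrow)
  1-1-1 → 1 (borrow)
  1-0-1 → 0
  0-1 → 1 (borrow)
  1-0-1 → 0
  1-1 → 0
  1-1 → 0
  1-1 → 0
  0-1 → 1 (borrow)
  1-1-1 → 1 (borrow)
  0-1-1 → 0 (borrow)
  1-0-1 → 0
  0-0 → 0
  1-1 → 0
  1-1 → 0
  0-0 → 0
  1-0 → 1
  1-0 → 1
  1-0 → 1
  1-0 → 1
  0-1 → 1 (borrow)
  1-0-1 → 0
  0-1 → 1 (borrow)
  0-0-1 → 1 (borrow)
  0-0-1 → 1 (borrow)
  1-0-1 → 0

0b11101111100000011000010111010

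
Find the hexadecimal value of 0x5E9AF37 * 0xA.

Multiply each base-16 digit by 10, carrying:
  7×10 = 70 → write 6 carry 4
  3×10+4 = 34 → write 2 carry 2
  F×10+2 = 152 → write 8 carry 9
  A×10+9 = 109 → write D carry 6
  9×10+6 = 96 → write 0 carry 6
  E×10+6 = 146 → write 2 carry 9
  5×10+9 = 59 → write B carry 3
  remaining carry: 3

0x3B20D826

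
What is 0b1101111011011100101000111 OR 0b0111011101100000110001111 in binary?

0b1111111111111100111001111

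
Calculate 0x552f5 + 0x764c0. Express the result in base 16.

Add column by column in base 16, right to left:
  5+0 = 5
  f+c = b carry 1
  2+4+1 = 7
  5+6 = b
  5+7 = c

0xcb7b5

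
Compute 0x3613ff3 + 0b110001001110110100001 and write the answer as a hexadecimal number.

0x379dd94

0b110001001110110100001 = 0x189da1 in hexadecimal.
Add column by column in base 16, right to left:
  3+1 = 4
  f+a = 9 carry 1
  f+d+1 = d carry 1
  3+9+1 = d
  1+8 = 9
  6+1 = 7
  3+0 = 3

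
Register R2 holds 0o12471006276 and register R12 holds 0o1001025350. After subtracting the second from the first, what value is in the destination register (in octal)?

0o11467760726

Subtract column by column in base 8:
  6-0 → 6
  7-5 → 2
  2-3 → 7 (borrow)
  6-5-1 → 0
  0-2 → 6 (borrow)
  0-0-1 → 7 (borrow)
  1-1-1 → 7 (borrow)
  7-0-1 → 6
  4-0 → 4
  2-1 → 1
  1-0 → 1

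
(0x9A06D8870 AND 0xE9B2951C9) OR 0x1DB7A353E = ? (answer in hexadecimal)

0x9DB7B357E

0x9A06D8870 AND 0xE9B2951C9 = 0x880290040.
Then OR with 0x1DB7A353E.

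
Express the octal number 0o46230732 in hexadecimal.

Each octal digit is 3 bits: 4=100 6=110 2=010 3=011 0=000 7=111 3=011 2=010.
Group the bits into nibbles: 1001 1001 0011 0001 1101 1010 → 9931DA.

0x9931DA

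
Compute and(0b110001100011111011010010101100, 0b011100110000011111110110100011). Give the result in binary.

AND bit by bit (1 only where both bits are 1):
  110001100011111011010010101100
& 011100110000011111110110100011
= 010000100000011011010010100000

0b010000100000011011010010100000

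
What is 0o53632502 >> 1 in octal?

0o25715241

1 bits is not a whole number of base-8 digits; in binary: 101011110011010101000010 >> 1 = 10101111001101010100001.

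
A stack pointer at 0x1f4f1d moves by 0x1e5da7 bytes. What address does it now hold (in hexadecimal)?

Add column by column in base 16, right to left:
  d+7 = 4 carry 1
  1+a+1 = c
  f+d = c carry 1
  4+5+1 = a
  f+e = d carry 1
  1+1+1 = 3

0x3dacc4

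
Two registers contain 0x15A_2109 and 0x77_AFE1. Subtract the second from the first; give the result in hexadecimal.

0xE27128

Subtract column by column in base 16:
  9-1 → 8
  0-E → 2 (borrow)
  1-F-1 → 1 (borrow)
  2-A-1 → 7 (borrow)
  A-7-1 → 2
  5-7 → E (borrow)
  1-0-1 → 0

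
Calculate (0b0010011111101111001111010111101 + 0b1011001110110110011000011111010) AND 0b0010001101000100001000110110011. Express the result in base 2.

0b1100000100000000110110011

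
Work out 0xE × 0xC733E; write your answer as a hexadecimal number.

0xAE4D64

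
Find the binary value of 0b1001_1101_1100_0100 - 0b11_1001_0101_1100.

Subtract column by column in base 2:
  0-0 → 0
  0-0 → 0
  1-1 → 0
  0-1 → 1 (borrow)
  0-1-1 → 0 (borrow)
  0-0-1 → 1 (borrow)
  1-1-1 → 1 (borrow)
  1-0-1 → 0
  1-1 → 0
  0-0 → 0
  1-0 → 1
  1-1 → 0
  1-1 → 0
  0-1 → 1 (borrow)
  0-0-1 → 1 (borrow)
  1-0-1 → 0

0b110010001101000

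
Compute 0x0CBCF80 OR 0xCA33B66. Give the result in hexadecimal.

OR each hex digit independently (no carries):
  0|C=C, C|A=E, B|3=B, C|3=F, F|B=F, 8|6=E, 0|6=6

0xCEBFFE6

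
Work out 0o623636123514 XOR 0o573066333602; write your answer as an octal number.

XOR each oct digit independently (no carries):
  6^5=3, 2^7=5, 3^3=0, 6^0=6, 3^6=5, 6^6=0, 1^3=2, 2^3=1, 3^3=0, 5^6=3, 1^0=1, 4^2=6

0o350650210316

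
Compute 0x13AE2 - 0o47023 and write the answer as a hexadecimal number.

0xECCF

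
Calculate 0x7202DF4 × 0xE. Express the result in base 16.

0x63C28358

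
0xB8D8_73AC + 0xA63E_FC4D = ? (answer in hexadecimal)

0x15F176FF9

Add column by column in base 16, right to left:
  C+D = 9 carry 1
  A+4+1 = F
  3+C = F
  7+F = 6 carry 1
  8+E+1 = 7 carry 1
  D+3+1 = 1 carry 1
  8+6+1 = F
  B+A = 5 carry 1
  final carry 1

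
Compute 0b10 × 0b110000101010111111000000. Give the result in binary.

Multiply each base-2 digit by 2, carrying:
  0×2 = 0 → write 0
  0×2 = 0 → write 0
  0×2 = 0 → write 0
  0×2 = 0 → write 0
  0×2 = 0 → write 0
  0×2 = 0 → write 0
  1×2 = 2 → write 0 carry 1
  1×2+1 = 3 → write 1 carry 1
  1×2+1 = 3 → write 1 carry 1
  1×2+1 = 3 → write 1 carry 1
  1×2+1 = 3 → write 1 carry 1
  1×2+1 = 3 → write 1 carry 1
  0×2+1 = 1 → write 1
  1×2 = 2 → write 0 carry 1
  0×2+1 = 1 → write 1
  1×2 = 2 → write 0 carry 1
  0×2+1 = 1 → write 1
  1×2 = 2 → write 0 carry 1
  0×2+1 = 1 → write 1
  0×2 = 0 → write 0
  0×2 = 0 → write 0
  0×2 = 0 → write 0
  1×2 = 2 → write 0 carry 1
  1×2+1 = 3 → write 1 carry 1
  remaining carry: 1

0b1100001010101111110000000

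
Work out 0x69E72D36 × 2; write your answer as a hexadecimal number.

0xD3CE5A6C

Multiply each base-16 digit by 2, carrying:
  6×2 = 12 → write C
  3×2 = 6 → write 6
  D×2 = 26 → write A carry 1
  2×2+1 = 5 → write 5
  7×2 = 14 → write E
  E×2 = 28 → write C carry 1
  9×2+1 = 19 → write 3 carry 1
  6×2+1 = 13 → write D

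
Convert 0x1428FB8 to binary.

Expand each hex digit to 4 bits: 1=0001 4=0100 2=0010 8=1000 F=1111 B=1011 8=1000.

0b1010000101000111110111000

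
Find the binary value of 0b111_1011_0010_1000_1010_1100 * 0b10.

Multiply each base-2 digit by 2, carrying:
  0×2 = 0 → write 0
  0×2 = 0 → write 0
  1×2 = 2 → write 0 carry 1
  1×2+1 = 3 → write 1 carry 1
  0×2+1 = 1 → write 1
  1×2 = 2 → write 0 carry 1
  0×2+1 = 1 → write 1
  1×2 = 2 → write 0 carry 1
  0×2+1 = 1 → write 1
  0×2 = 0 → write 0
  0×2 = 0 → write 0
  1×2 = 2 → write 0 carry 1
  0×2+1 = 1 → write 1
  1×2 = 2 → write 0 carry 1
  0×2+1 = 1 → write 1
  0×2 = 0 → write 0
  1×2 = 2 → write 0 carry 1
  1×2+1 = 3 → write 1 carry 1
  0×2+1 = 1 → write 1
  1×2 = 2 → write 0 carry 1
  1×2+1 = 3 → write 1 carry 1
  1×2+1 = 3 → write 1 carry 1
  1×2+1 = 3 → write 1 carry 1
  remaining carry: 1

0b111101100101000101011000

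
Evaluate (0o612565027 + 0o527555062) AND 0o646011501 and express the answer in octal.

Add column by column in base 8, right to left:
  7+2 = 1 carry 1
  2+6+1 = 1 carry 1
  0+0+1 = 1
  5+5 = 2 carry 1
  6+5+1 = 4 carry 1
  5+5+1 = 3 carry 1
  2+7+1 = 2 carry 1
  1+2+1 = 4
  6+5 = 3 carry 1
  final carry 1
Sum = 0o1342342111; now AND with 0o646011501:
  1&0=0, 3&6=2, 4&4=4, 2&6=2, 3&0=0, 4&1=0, 2&1=0, 1&5=1, 1&0=0, 1&1=1

0o242000101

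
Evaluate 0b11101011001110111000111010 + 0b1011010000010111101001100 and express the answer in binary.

Add column by column in base 2, right to left:
  0+0 = 0
  1+0 = 1
  0+1 = 1
  1+1 = 0 carry 1
  1+0+1 = 0 carry 1
  1+0+1 = 0 carry 1
  0+1+1 = 0 carry 1
  0+0+1 = 1
  0+1 = 1
  1+1 = 0 carry 1
  1+1+1 = 1 carry 1
  1+1+1 = 1 carry 1
  0+0+1 = 1
  1+1 = 0 carry 1
  1+0+1 = 0 carry 1
  1+0+1 = 0 carry 1
  0+0+1 = 1
  0+0 = 0
  1+0 = 1
  1+1 = 0 carry 1
  0+0+1 = 1
  1+1 = 0 carry 1
  0+1+1 = 0 carry 1
  1+0+1 = 0 carry 1
  1+1+1 = 1 carry 1
  1+0+1 = 0 carry 1
  final carry 1

0b101000101010001110110000110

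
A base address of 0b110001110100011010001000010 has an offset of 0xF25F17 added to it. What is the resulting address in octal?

0b110001110100011010001000010 = 0o616432102 in octal.
0xF25F17 = 0o74457427 in octal.
Add column by column in base 8, right to left:
  2+7 = 1 carry 1
  0+2+1 = 3
  1+4 = 5
  2+7 = 1 carry 1
  3+5+1 = 1 carry 1
  4+4+1 = 1 carry 1
  6+4+1 = 3 carry 1
  1+7+1 = 1 carry 1
  6+0+1 = 7

0o713111531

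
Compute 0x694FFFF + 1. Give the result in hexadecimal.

0x6950000

The trailing 4 digits are F (max in base 16), so adding 1 cascades: they roll to 0 and the next digit up increments.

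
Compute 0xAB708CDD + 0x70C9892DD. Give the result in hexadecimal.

Add column by column in base 16, right to left:
  D+D = A carry 1
  D+D+1 = B carry 1
  C+2+1 = F
  8+9 = 1 carry 1
  0+8+1 = 9
  7+9 = 0 carry 1
  B+C+1 = 8 carry 1
  A+0+1 = B
  0+7 = 7

0x7B8091FBA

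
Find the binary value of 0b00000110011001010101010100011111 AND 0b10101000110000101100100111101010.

AND bit by bit (1 only where both bits are 1):
  00000110011001010101010100011111
& 10101000110000101100100111101010
= 00000000010000000100000100001010

0b00000000010000000100000100001010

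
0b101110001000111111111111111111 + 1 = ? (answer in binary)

0b101110001001000000000000000000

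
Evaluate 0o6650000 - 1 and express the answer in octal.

The trailing 4 digits are 0, so subtracting 1 borrows through: they become 7 and the next digit up decrements.

0o6647777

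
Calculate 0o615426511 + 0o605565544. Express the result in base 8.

0o1423214255

Add column by column in base 8, right to left:
  1+4 = 5
  1+4 = 5
  5+5 = 2 carry 1
  6+5+1 = 4 carry 1
  2+6+1 = 1 carry 1
  4+5+1 = 2 carry 1
  5+5+1 = 3 carry 1
  1+0+1 = 2
  6+6 = 4 carry 1
  final carry 1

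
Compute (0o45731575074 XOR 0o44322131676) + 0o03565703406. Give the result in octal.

First 0o45731575074 XOR 0o44322131676 = 0o01413444602.
Add column by column in base 8, right to left:
  2+6 = 0 carry 1
  0+0+1 = 1
  6+4 = 2 carry 1
  4+3+1 = 0 carry 1
  4+0+1 = 5
  4+7 = 3 carry 1
  3+5+1 = 1 carry 1
  1+6+1 = 0 carry 1
  4+5+1 = 2 carry 1
  1+3+1 = 5

0o5201350210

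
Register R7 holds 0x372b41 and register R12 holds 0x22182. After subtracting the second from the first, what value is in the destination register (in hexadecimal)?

0x3509bf

Subtract column by column in base 16:
  1-2 → f (borrow)
  4-8-1 → b (borrow)
  b-1-1 → 9
  2-2 → 0
  7-2 → 5
  3-0 → 3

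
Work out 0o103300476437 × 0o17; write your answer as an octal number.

0o1762511252321

Multiply each base-8 digit by 15, carrying:
  7×15 = 105 → write 1 carry 13
  3×15+13 = 58 → write 2 carry 7
  4×15+7 = 67 → write 3 carry 8
  6×15+8 = 98 → write 2 carry 12
  7×15+12 = 117 → write 5 carry 14
  4×15+14 = 74 → write 2 carry 9
  0×15+9 = 9 → write 1 carry 1
  0×15+1 = 1 → write 1
  3×15 = 45 → write 5 carry 5
  3×15+5 = 50 → write 2 carry 6
  0×15+6 = 6 → write 6
  1×15 = 15 → write 7 carry 1
  remaining carry: 1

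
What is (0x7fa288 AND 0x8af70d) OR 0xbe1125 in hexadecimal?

0xbeb32d

0x7fa288 AND 0x8af70d = 0x0aa208.
Then OR with 0xbe1125.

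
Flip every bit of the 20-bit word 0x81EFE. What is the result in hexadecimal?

Each hex digit d becomes F−d:
  8→7, 1→E, E→1, F→0, E→1

0x7E101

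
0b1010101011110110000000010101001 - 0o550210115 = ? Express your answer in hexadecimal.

0b1010101011110110000000010101001 = 0x557B00A9 in hexadecimal.
0o550210115 = 0x5A1104D in hexadecimal.
Subtract column by column in base 16:
  9-D → C (borrow)
  A-4-1 → 5
  0-0 → 0
  0-1 → F (borrow)
  B-1-1 → 9
  7-A → D (borrow)
  5-5-1 → F (borrow)
  5-0-1 → 4

0x4FD9F05C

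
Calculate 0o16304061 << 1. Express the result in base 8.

0o34610142

1 bits is not a whole number of base-8 digits; in binary: 1110011000100000110001 << 1 = 11100110001000001100010.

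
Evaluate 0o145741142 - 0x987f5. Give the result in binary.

0o145741142 = 0b1100101111100001001100010 in binary.
0x987f5 = 0b10011000011111110101 in binary.
Subtract column by column in base 2:
  0-1 → 1 (borrow)
  1-0-1 → 0
  0-1 → 1 (borrow)
  0-0-1 → 1 (borrow)
  0-1-1 → 0 (borrow)
  1-1-1 → 1 (borrow)
  1-1-1 → 1 (borrow)
  0-1-1 → 0 (borrow)
  0-1-1 → 0 (borrow)
  1-1-1 → 1 (borrow)
  0-1-1 → 0 (borrow)
  0-0-1 → 1 (borrow)
  0-0-1 → 1 (borrow)
  0-0-1 → 1 (borrow)
  1-0-1 → 0
  1-1 → 0
  1-1 → 0
  1-0 → 1
  1-0 → 1
  0-1 → 1 (borrow)
  1-0-1 → 0
  0-0 → 0
  0-0 → 0
  1-0 → 1
  1-0 → 1

0b1100011100011101001101101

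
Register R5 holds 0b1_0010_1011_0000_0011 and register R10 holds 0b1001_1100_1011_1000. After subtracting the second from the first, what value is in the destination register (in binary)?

0b1000111001001011

Subtract column by column in base 2:
  1-0 → 1
  1-0 → 1
  0-0 → 0
  0-1 → 1 (borrow)
  0-1-1 → 0 (borrow)
  0-1-1 → 0 (borrow)
  0-0-1 → 1 (borrow)
  0-1-1 → 0 (borrow)
  1-0-1 → 0
  1-0 → 1
  0-1 → 1 (borrow)
  1-1-1 → 1 (borrow)
  0-1-1 → 0 (borrow)
  1-0-1 → 0
  0-0 → 0
  0-1 → 1 (borrow)
  1-0-1 → 0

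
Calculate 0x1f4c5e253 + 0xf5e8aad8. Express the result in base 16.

Add column by column in base 16, right to left:
  3+8 = b
  5+d = 2 carry 1
  2+a+1 = d
  e+a = 8 carry 1
  5+8+1 = e
  c+e = a carry 1
  4+5+1 = a
  f+f = e carry 1
  1+0+1 = 2

0x2eaae8d2b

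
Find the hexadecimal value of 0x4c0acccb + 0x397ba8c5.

0x85867590

Add column by column in base 16, right to left:
  b+5 = 0 carry 1
  c+c+1 = 9 carry 1
  c+8+1 = 5 carry 1
  c+a+1 = 7 carry 1
  a+b+1 = 6 carry 1
  0+7+1 = 8
  c+9 = 5 carry 1
  4+3+1 = 8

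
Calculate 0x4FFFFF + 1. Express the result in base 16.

0x500000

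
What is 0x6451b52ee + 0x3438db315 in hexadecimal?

0x988a90603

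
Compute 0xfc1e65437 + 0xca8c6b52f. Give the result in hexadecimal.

Add column by column in base 16, right to left:
  7+f = 6 carry 1
  3+2+1 = 6
  4+5 = 9
  5+b = 0 carry 1
  6+6+1 = d
  e+c = a carry 1
  1+8+1 = a
  c+a = 6 carry 1
  f+c+1 = c carry 1
  final carry 1

0x1c6aad0966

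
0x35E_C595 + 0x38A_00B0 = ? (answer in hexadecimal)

Add column by column in base 16, right to left:
  5+0 = 5
  9+B = 4 carry 1
  5+0+1 = 6
  C+0 = C
  E+A = 8 carry 1
  5+8+1 = E
  3+3 = 6

0x6E8C645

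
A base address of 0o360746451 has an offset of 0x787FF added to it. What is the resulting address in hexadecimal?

0x3CB5528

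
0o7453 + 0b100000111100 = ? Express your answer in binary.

0b1011101100111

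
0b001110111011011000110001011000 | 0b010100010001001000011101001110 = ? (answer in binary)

0b011110111011011000111101011110

OR bit by bit (1 where either bit is 1):
  001110111011011000110001011000
| 010100010001001000011101001110
= 011110111011011000111101011110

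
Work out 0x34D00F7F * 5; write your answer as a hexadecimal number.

0x108104D7B

Multiply each base-16 digit by 5, carrying:
  F×5 = 75 → write B carry 4
  7×5+4 = 39 → write 7 carry 2
  F×5+2 = 77 → write D carry 4
  0×5+4 = 4 → write 4
  0×5 = 0 → write 0
  D×5 = 65 → write 1 carry 4
  4×5+4 = 24 → write 8 carry 1
  3×5+1 = 16 → write 0 carry 1
  remaining carry: 1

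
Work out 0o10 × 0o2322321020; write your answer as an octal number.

0o23223210200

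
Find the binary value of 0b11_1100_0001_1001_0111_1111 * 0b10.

Multiply each base-2 digit by 2, carrying:
  1×2 = 2 → write 0 carry 1
  1×2+1 = 3 → write 1 carry 1
  1×2+1 = 3 → write 1 carry 1
  1×2+1 = 3 → write 1 carry 1
  1×2+1 = 3 → write 1 carry 1
  1×2+1 = 3 → write 1 carry 1
  1×2+1 = 3 → write 1 carry 1
  0×2+1 = 1 → write 1
  1×2 = 2 → write 0 carry 1
  0×2+1 = 1 → write 1
  0×2 = 0 → write 0
  1×2 = 2 → write 0 carry 1
  1×2+1 = 3 → write 1 carry 1
  0×2+1 = 1 → write 1
  0×2 = 0 → write 0
  0×2 = 0 → write 0
  0×2 = 0 → write 0
  0×2 = 0 → write 0
  1×2 = 2 → write 0 carry 1
  1×2+1 = 3 → write 1 carry 1
  1×2+1 = 3 → write 1 carry 1
  1×2+1 = 3 → write 1 carry 1
  remaining carry: 1

0b11110000011001011111110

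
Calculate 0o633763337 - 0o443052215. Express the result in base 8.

0o170711122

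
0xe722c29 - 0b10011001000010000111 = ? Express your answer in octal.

0o1632115642

0xe722c29 = 0o1634426051 in octal.
0b10011001000010000111 = 0o2310207 in octal.
Subtract column by column in base 8:
  1-7 → 2 (borrow)
  5-0-1 → 4
  0-2 → 6 (borrow)
  6-0-1 → 5
  2-1 → 1
  4-3 → 1
  4-2 → 2
  3-0 → 3
  6-0 → 6
  1-0 → 1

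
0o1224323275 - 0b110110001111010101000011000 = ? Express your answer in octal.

0o342376245

0b110110001111010101000011000 = 0o661725030 in octal.
Subtract column by column in base 8:
  5-0 → 5
  7-3 → 4
  2-0 → 2
  3-5 → 6 (borrow)
  2-2-1 → 7 (borrow)
  3-7-1 → 3 (borrow)
  4-1-1 → 2
  2-6 → 4 (borrow)
  2-6-1 → 3 (borrow)
  1-0-1 → 0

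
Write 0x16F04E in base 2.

0b101101111000001001110

Expand each hex digit to 4 bits: 1=0001 6=0110 F=1111 0=0000 4=0100 E=1110.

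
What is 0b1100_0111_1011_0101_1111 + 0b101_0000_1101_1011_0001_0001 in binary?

Add column by column in base 2, right to left:
  1+1 = 0 carry 1
  1+0+1 = 0 carry 1
  1+0+1 = 0 carry 1
  1+0+1 = 0 carry 1
  1+1+1 = 1 carry 1
  0+0+1 = 1
  1+0 = 1
  0+0 = 0
  1+1 = 0 carry 1
  1+1+1 = 1 carry 1
  0+0+1 = 1
  1+1 = 0 carry 1
  1+1+1 = 1 carry 1
  1+0+1 = 0 carry 1
  1+1+1 = 1 carry 1
  0+1+1 = 0 carry 1
  0+0+1 = 1
  0+0 = 0
  1+0 = 1
  1+0 = 1
  0+1 = 1
  0+0 = 0
  0+1 = 1

0b10111010101011001110000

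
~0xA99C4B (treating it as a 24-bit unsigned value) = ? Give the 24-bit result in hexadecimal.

Each hex digit d becomes F−d:
  A→5, 9→6, 9→6, C→3, 4→B, B→4

0x5663B4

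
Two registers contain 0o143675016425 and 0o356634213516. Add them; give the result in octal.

Add column by column in base 8, right to left:
  5+6 = 3 carry 1
  2+1+1 = 4
  4+5 = 1 carry 1
  6+3+1 = 2 carry 1
  1+1+1 = 3
  0+2 = 2
  5+4 = 1 carry 1
  7+3+1 = 3 carry 1
  6+6+1 = 5 carry 1
  3+6+1 = 2 carry 1
  4+5+1 = 2 carry 1
  1+3+1 = 5

0o522531232143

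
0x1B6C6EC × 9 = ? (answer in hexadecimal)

0xF6CFE4C

Multiply each base-16 digit by 9, carrying:
  C×9 = 108 → write C carry 6
  E×9+6 = 132 → write 4 carry 8
  6×9+8 = 62 → write E carry 3
  C×9+3 = 111 → write F carry 6
  6×9+6 = 60 → write C carry 3
  B×9+3 = 102 → write 6 carry 6
  1×9+6 = 15 → write F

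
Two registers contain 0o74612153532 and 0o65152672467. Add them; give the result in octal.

0o161765046221

Add column by column in base 8, right to left:
  2+7 = 1 carry 1
  3+6+1 = 2 carry 1
  5+4+1 = 2 carry 1
  3+2+1 = 6
  5+7 = 4 carry 1
  1+6+1 = 0 carry 1
  2+2+1 = 5
  1+5 = 6
  6+1 = 7
  4+5 = 1 carry 1
  7+6+1 = 6 carry 1
  final carry 1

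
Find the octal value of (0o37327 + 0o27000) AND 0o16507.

Add column by column in base 8, right to left:
  7+0 = 7
  2+0 = 2
  3+0 = 3
  7+7 = 6 carry 1
  3+2+1 = 6
Sum = 0o66327; now AND with 0o16507:
  6&1=0, 6&6=6, 3&5=1, 2&0=0, 7&7=7

0o6107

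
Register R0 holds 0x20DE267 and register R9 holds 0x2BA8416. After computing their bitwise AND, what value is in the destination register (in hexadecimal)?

0x2088006

AND each hex digit independently (no carries):
  2&2=2, 0&B=0, D&A=8, E&8=8, 2&4=0, 6&1=0, 7&6=6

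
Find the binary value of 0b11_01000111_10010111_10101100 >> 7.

0b1101000111100101111

Right shift by 7: drop the 7 least-significant bits.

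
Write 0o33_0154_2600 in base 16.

0x1b06c580

Each octal digit is 3 bits: 3=011 3=011 0=000 1=001 5=101 4=100 2=010 6=110 0=000 0=000.
Group the bits into nibbles: 0001 1011 0000 0110 1100 0101 1000 0000 → 1b06c580.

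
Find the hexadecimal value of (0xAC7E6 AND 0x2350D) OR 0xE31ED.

0xE35ED

0xAC7E6 AND 0x2350D = 0x20504.
Then OR with 0xE31ED.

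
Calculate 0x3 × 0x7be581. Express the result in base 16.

0x173b083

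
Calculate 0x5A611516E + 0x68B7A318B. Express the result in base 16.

0xC318B82F9

Add column by column in base 16, right to left:
  E+B = 9 carry 1
  6+8+1 = F
  1+1 = 2
  5+3 = 8
  1+A = B
  1+7 = 8
  6+B = 1 carry 1
  A+8+1 = 3 carry 1
  5+6+1 = C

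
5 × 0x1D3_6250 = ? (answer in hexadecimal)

0x920EB90

Multiply each base-16 digit by 5, carrying:
  0×5 = 0 → write 0
  5×5 = 25 → write 9 carry 1
  2×5+1 = 11 → write B
  6×5 = 30 → write E carry 1
  3×5+1 = 16 → write 0 carry 1
  D×5+1 = 66 → write 2 carry 4
  1×5+4 = 9 → write 9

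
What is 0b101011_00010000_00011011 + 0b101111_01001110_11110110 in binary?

0b10110100101111100010001

Add column by column in base 2, right to left:
  1+0 = 1
  1+1 = 0 carry 1
  0+1+1 = 0 carry 1
  1+0+1 = 0 carry 1
  1+1+1 = 1 carry 1
  0+1+1 = 0 carry 1
  0+1+1 = 0 carry 1
  0+1+1 = 0 carry 1
  0+0+1 = 1
  0+1 = 1
  0+1 = 1
  0+1 = 1
  1+0 = 1
  0+0 = 0
  0+1 = 1
  0+0 = 0
  1+1 = 0 carry 1
  1+1+1 = 1 carry 1
  0+1+1 = 0 carry 1
  1+1+1 = 1 carry 1
  0+0+1 = 1
  1+1 = 0 carry 1
  final carry 1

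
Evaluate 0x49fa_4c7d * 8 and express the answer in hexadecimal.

Multiply each base-16 digit by 8, carrying:
  d×8 = 104 → write 8 carry 6
  7×8+6 = 62 → write e carry 3
  c×8+3 = 99 → write 3 carry 6
  4×8+6 = 38 → write 6 carry 2
  a×8+2 = 82 → write 2 carry 5
  f×8+5 = 125 → write d carry 7
  9×8+7 = 79 → write f carry 4
  4×8+4 = 36 → write 4 carry 2
  remaining carry: 2

0x24fd263e8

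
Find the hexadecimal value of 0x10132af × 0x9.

Multiply each base-16 digit by 9, carrying:
  f×9 = 135 → write 7 carry 8
  a×9+8 = 98 → write 2 carry 6
  2×9+6 = 24 → write 8 carry 1
  3×9+1 = 28 → write c carry 1
  1×9+1 = 10 → write a
  0×9 = 0 → write 0
  1×9 = 9 → write 9

0x90ac827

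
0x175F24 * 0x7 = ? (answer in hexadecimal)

0xA399FC

Multiply each base-16 digit by 7, carrying:
  4×7 = 28 → write C carry 1
  2×7+1 = 15 → write F
  F×7 = 105 → write 9 carry 6
  5×7+6 = 41 → write 9 carry 2
  7×7+2 = 51 → write 3 carry 3
  1×7+3 = 10 → write A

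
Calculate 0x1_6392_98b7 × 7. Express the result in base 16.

0x9b9022d01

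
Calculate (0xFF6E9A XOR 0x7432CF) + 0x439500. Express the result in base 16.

0xCEF155

First 0xFF6E9A XOR 0x7432CF = 0x8B5C55.
Add column by column in base 16, right to left:
  5+0 = 5
  5+0 = 5
  C+5 = 1 carry 1
  5+9+1 = F
  B+3 = E
  8+4 = C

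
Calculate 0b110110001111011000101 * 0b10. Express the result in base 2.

0b1101100011110110001010

Multiply each base-2 digit by 2, carrying:
  1×2 = 2 → write 0 carry 1
  0×2+1 = 1 → write 1
  1×2 = 2 → write 0 carry 1
  0×2+1 = 1 → write 1
  0×2 = 0 → write 0
  0×2 = 0 → write 0
  1×2 = 2 → write 0 carry 1
  1×2+1 = 3 → write 1 carry 1
  0×2+1 = 1 → write 1
  1×2 = 2 → write 0 carry 1
  1×2+1 = 3 → write 1 carry 1
  1×2+1 = 3 → write 1 carry 1
  1×2+1 = 3 → write 1 carry 1
  0×2+1 = 1 → write 1
  0×2 = 0 → write 0
  0×2 = 0 → write 0
  1×2 = 2 → write 0 carry 1
  1×2+1 = 3 → write 1 carry 1
  0×2+1 = 1 → write 1
  1×2 = 2 → write 0 carry 1
  1×2+1 = 3 → write 1 carry 1
  remaining carry: 1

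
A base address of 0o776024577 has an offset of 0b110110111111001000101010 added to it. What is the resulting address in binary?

0b1000110101000001101110101001

0o776024577 = 0b111111110000010100101111111 in binary.
Add column by column in base 2, right to left:
  1+0 = 1
  1+1 = 0 carry 1
  1+0+1 = 0 carry 1
  1+1+1 = 1 carry 1
  1+0+1 = 0 carry 1
  1+1+1 = 1 carry 1
  1+0+1 = 0 carry 1
  0+0+1 = 1
  1+0 = 1
  0+1 = 1
  0+0 = 0
  1+0 = 1
  0+1 = 1
  1+1 = 0 carry 1
  0+1+1 = 0 carry 1
  0+1+1 = 0 carry 1
  0+1+1 = 0 carry 1
  0+1+1 = 0 carry 1
  0+0+1 = 1
  1+1 = 0 carry 1
  1+1+1 = 1 carry 1
  1+0+1 = 0 carry 1
  1+1+1 = 1 carry 1
  1+1+1 = 1 carry 1
  1+0+1 = 0 carry 1
  1+0+1 = 0 carry 1
  1+0+1 = 0 carry 1
  final carry 1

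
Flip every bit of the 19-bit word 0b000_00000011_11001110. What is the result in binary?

Invert each bit: 0000000001111001110 → 1111111110000110001.

0b1111111110000110001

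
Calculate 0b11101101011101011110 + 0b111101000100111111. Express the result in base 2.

Add column by column in base 2, right to left:
  0+1 = 1
  1+1 = 0 carry 1
  1+1+1 = 1 carry 1
  1+1+1 = 1 carry 1
  1+1+1 = 1 carry 1
  0+1+1 = 0 carry 1
  1+0+1 = 0 carry 1
  0+0+1 = 1
  1+1 = 0 carry 1
  1+0+1 = 0 carry 1
  1+0+1 = 0 carry 1
  0+0+1 = 1
  1+1 = 0 carry 1
  0+0+1 = 1
  1+1 = 0 carry 1
  1+1+1 = 1 carry 1
  0+1+1 = 0 carry 1
  1+1+1 = 1 carry 1
  1+0+1 = 0 carry 1
  1+0+1 = 0 carry 1
  final carry 1

0b100101010100010011101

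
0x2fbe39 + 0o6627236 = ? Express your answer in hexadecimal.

0x4aecd7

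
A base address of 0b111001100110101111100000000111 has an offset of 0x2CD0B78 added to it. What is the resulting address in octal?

0o7432001577

0b111001100110101111100000000111 = 0o7146574007 in octal.
0x2CD0B78 = 0o263205570 in octal.
Add column by column in base 8, right to left:
  7+0 = 7
  0+7 = 7
  0+5 = 5
  4+5 = 1 carry 1
  7+0+1 = 0 carry 1
  5+2+1 = 0 carry 1
  6+3+1 = 2 carry 1
  4+6+1 = 3 carry 1
  1+2+1 = 4
  7+0 = 7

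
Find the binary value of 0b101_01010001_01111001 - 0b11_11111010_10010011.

Subtract column by column in base 2:
  1-1 → 0
  0-1 → 1 (borrow)
  0-0-1 → 1 (borrow)
  1-0-1 → 0
  1-1 → 0
  1-0 → 1
  1-0 → 1
  0-1 → 1 (borrow)
  1-0-1 → 0
  0-1 → 1 (borrow)
  0-0-1 → 1 (borrow)
  0-1-1 → 0 (borrow)
  1-1-1 → 1 (borrow)
  0-1-1 → 0 (borrow)
  1-1-1 → 1 (borrow)
  0-1-1 → 0 (borrow)
  1-1-1 → 1 (borrow)
  0-1-1 → 0 (borrow)
  1-0-1 → 0

0b10101011011100110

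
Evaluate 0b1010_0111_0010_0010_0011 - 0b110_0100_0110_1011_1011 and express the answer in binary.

0b1000010101101101000

Subtract column by column in base 2:
  1-1 → 0
  1-1 → 0
  0-0 → 0
  0-1 → 1 (borrow)
  0-1-1 → 0 (borrow)
  1-1-1 → 1 (borrow)
  0-0-1 → 1 (borrow)
  0-1-1 → 0 (borrow)
  0-0-1 → 1 (borrow)
  1-1-1 → 1 (borrow)
  0-1-1 → 0 (borrow)
  0-0-1 → 1 (borrow)
  1-0-1 → 0
  1-0 → 1
  1-1 → 0
  0-0 → 0
  0-0 → 0
  1-1 → 0
  0-1 → 1 (borrow)
  1-0-1 → 0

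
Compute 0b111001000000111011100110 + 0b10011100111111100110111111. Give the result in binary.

0b11010110000000100010100101

Add column by column in base 2, right to left:
  0+1 = 1
  1+1 = 0 carry 1
  1+1+1 = 1 carry 1
  0+1+1 = 0 carry 1
  0+1+1 = 0 carry 1
  1+1+1 = 1 carry 1
  1+0+1 = 0 carry 1
  1+1+1 = 1 carry 1
  0+1+1 = 0 carry 1
  1+0+1 = 0 carry 1
  1+0+1 = 0 carry 1
  1+1+1 = 1 carry 1
  0+1+1 = 0 carry 1
  0+1+1 = 0 carry 1
  0+1+1 = 0 carry 1
  0+1+1 = 0 carry 1
  0+1+1 = 0 carry 1
  0+1+1 = 0 carry 1
  1+0+1 = 0 carry 1
  0+0+1 = 1
  0+1 = 1
  1+1 = 0 carry 1
  1+1+1 = 1 carry 1
  1+0+1 = 0 carry 1
  0+0+1 = 1
  0+1 = 1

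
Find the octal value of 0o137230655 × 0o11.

Multiply each base-8 digit by 9, carrying:
  5×9 = 45 → write 5 carry 5
  5×9+5 = 50 → write 2 carry 6
  6×9+6 = 60 → write 4 carry 7
  0×9+7 = 7 → write 7
  3×9 = 27 → write 3 carry 3
  2×9+3 = 21 → write 5 carry 2
  7×9+2 = 65 → write 1 carry 8
  3×9+8 = 35 → write 3 carry 4
  1×9+4 = 13 → write 5 carry 1
  remaining carry: 1

0o1531537425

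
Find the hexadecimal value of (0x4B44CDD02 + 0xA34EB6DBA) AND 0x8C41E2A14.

0x8C0180A14

Add column by column in base 16, right to left:
  2+A = C
  0+B = B
  D+D = A carry 1
  D+6+1 = 4 carry 1
  C+B+1 = 8 carry 1
  4+E+1 = 3 carry 1
  4+4+1 = 9
  B+3 = E
  4+A = E
Sum = 0xEE9384ABC; now AND with 0x8C41E2A14:
  E&8=8, E&C=C, 9&4=0, 3&1=1, 8&E=8, 4&2=0, A&A=A, B&1=1, C&4=4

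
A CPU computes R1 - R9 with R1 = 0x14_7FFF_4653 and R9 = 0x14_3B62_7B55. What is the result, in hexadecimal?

0x449CCAFE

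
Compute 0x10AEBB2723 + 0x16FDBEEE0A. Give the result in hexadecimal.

0x27AC7A152D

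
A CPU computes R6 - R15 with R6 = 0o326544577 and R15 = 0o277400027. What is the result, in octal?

Subtract column by column in base 8:
  7-7 → 0
  7-2 → 5
  5-0 → 5
  4-0 → 4
  4-0 → 4
  5-4 → 1
  6-7 → 7 (borrow)
  2-7-1 → 2 (borrow)
  3-2-1 → 0

0o27144550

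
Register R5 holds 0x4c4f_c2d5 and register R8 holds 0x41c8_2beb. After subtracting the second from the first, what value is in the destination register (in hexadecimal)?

Subtract column by column in base 16:
  5-b → a (borrow)
  d-e-1 → e (borrow)
  2-b-1 → 6 (borrow)
  c-2-1 → 9
  f-8 → 7
  4-c → 8 (borrow)
  c-1-1 → a
  4-4 → 0

0xa8796ea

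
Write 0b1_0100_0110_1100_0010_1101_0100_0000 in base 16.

0x146C2D40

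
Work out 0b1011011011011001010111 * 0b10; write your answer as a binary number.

0b10110110110110010101110

Multiply each base-2 digit by 2, carrying:
  1×2 = 2 → write 0 carry 1
  1×2+1 = 3 → write 1 carry 1
  1×2+1 = 3 → write 1 carry 1
  0×2+1 = 1 → write 1
  1×2 = 2 → write 0 carry 1
  0×2+1 = 1 → write 1
  1×2 = 2 → write 0 carry 1
  0×2+1 = 1 → write 1
  0×2 = 0 → write 0
  1×2 = 2 → write 0 carry 1
  1×2+1 = 3 → write 1 carry 1
  0×2+1 = 1 → write 1
  1×2 = 2 → write 0 carry 1
  1×2+1 = 3 → write 1 carry 1
  0×2+1 = 1 → write 1
  1×2 = 2 → write 0 carry 1
  1×2+1 = 3 → write 1 carry 1
  0×2+1 = 1 → write 1
  1×2 = 2 → write 0 carry 1
  1×2+1 = 3 → write 1 carry 1
  0×2+1 = 1 → write 1
  1×2 = 2 → write 0 carry 1
  remaining carry: 1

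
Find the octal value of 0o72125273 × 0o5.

0o442652647

Multiply each base-8 digit by 5, carrying:
  3×5 = 15 → write 7 carry 1
  7×5+1 = 36 → write 4 carry 4
  2×5+4 = 14 → write 6 carry 1
  5×5+1 = 26 → write 2 carry 3
  2×5+3 = 13 → write 5 carry 1
  1×5+1 = 6 → write 6
  2×5 = 10 → write 2 carry 1
  7×5+1 = 36 → write 4 carry 4
  remaining carry: 4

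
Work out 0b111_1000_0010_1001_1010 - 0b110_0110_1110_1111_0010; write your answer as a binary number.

Subtract column by column in base 2:
  0-0 → 0
  1-1 → 0
  0-0 → 0
  1-0 → 1
  1-1 → 0
  0-1 → 1 (borrow)
  0-1-1 → 0 (borrow)
  1-1-1 → 1 (borrow)
  0-0-1 → 1 (borrow)
  1-1-1 → 1 (borrow)
  0-1-1 → 0 (borrow)
  0-1-1 → 0 (borrow)
  0-0-1 → 1 (borrow)
  0-1-1 → 0 (borrow)
  0-1-1 → 0 (borrow)
  1-0-1 → 0
  1-0 → 1
  1-1 → 0
  1-1 → 0

0b10001001110101000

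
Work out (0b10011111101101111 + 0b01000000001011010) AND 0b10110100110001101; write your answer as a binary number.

Add column by column in base 2, right to left:
  1+0 = 1
  1+1 = 0 carry 1
  1+0+1 = 0 carry 1
  1+1+1 = 1 carry 1
  0+1+1 = 0 carry 1
  1+0+1 = 0 carry 1
  1+1+1 = 1 carry 1
  0+0+1 = 1
  1+0 = 1
  1+0 = 1
  1+0 = 1
  1+0 = 1
  1+0 = 1
  1+0 = 1
  0+0 = 0
  0+1 = 1
  1+0 = 1
Sum = 0b11011111111001001; now AND with 0b10110100110001101:
  11011111111001001
& 10110100110001101
= 10010100110001001

0b10010100110001001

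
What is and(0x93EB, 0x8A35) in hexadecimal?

0x8221

AND each hex digit independently (no carries):
  9&8=8, 3&A=2, E&3=2, B&5=1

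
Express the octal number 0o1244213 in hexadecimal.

0x5488b

Each octal digit is 3 bits: 1=001 2=010 4=100 4=100 2=010 1=001 3=011.
Group the bits into nibbles: 0101 0100 1000 1000 1011 → 5488b.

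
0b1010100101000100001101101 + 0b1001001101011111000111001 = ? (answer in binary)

0b10011110010100011010100110

Add column by column in base 2, right to left:
  1+1 = 0 carry 1
  0+0+1 = 1
  1+0 = 1
  1+1 = 0 carry 1
  0+1+1 = 0 carry 1
  1+1+1 = 1 carry 1
  1+0+1 = 0 carry 1
  0+0+1 = 1
  0+0 = 0
  0+1 = 1
  0+1 = 1
  1+1 = 0 carry 1
  0+1+1 = 0 carry 1
  0+1+1 = 0 carry 1
  0+0+1 = 1
  1+1 = 0 carry 1
  0+0+1 = 1
  1+1 = 0 carry 1
  0+1+1 = 0 carry 1
  0+0+1 = 1
  1+0 = 1
  0+1 = 1
  1+0 = 1
  0+0 = 0
  1+1 = 0 carry 1
  final carry 1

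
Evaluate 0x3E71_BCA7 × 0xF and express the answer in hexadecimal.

Multiply each base-16 digit by 15, carrying:
  7×15 = 105 → write 9 carry 6
  A×15+6 = 156 → write C carry 9
  C×15+9 = 189 → write D carry 11
  B×15+11 = 176 → write 0 carry 11
  1×15+11 = 26 → write A carry 1
  7×15+1 = 106 → write A carry 6
  E×15+6 = 216 → write 8 carry 13
  3×15+13 = 58 → write A carry 3
  remaining carry: 3

0x3A8AA0DC9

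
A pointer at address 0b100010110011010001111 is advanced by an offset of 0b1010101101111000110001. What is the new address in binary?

0b1111000100010011000000

Add column by column in base 2, right to left:
  1+1 = 0 carry 1
  1+0+1 = 0 carry 1
  1+0+1 = 0 carry 1
  1+0+1 = 0 carry 1
  0+1+1 = 0 carry 1
  0+1+1 = 0 carry 1
  0+0+1 = 1
  1+0 = 1
  0+0 = 0
  1+1 = 0 carry 1
  1+1+1 = 1 carry 1
  0+1+1 = 0 carry 1
  0+1+1 = 0 carry 1
  1+0+1 = 0 carry 1
  1+1+1 = 1 carry 1
  0+1+1 = 0 carry 1
  1+0+1 = 0 carry 1
  0+1+1 = 0 carry 1
  0+0+1 = 1
  0+1 = 1
  1+0 = 1
  0+1 = 1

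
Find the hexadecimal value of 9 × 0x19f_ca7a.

Multiply each base-16 digit by 9, carrying:
  a×9 = 90 → write a carry 5
  7×9+5 = 68 → write 4 carry 4
  a×9+4 = 94 → write e carry 5
  c×9+5 = 113 → write 1 carry 7
  f×9+7 = 142 → write e carry 8
  9×9+8 = 89 → write 9 carry 5
  1×9+5 = 14 → write e

0xe9e1e4a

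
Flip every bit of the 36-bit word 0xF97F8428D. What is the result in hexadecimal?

Each hex digit d becomes F−d:
  F→0, 9→6, 7→8, F→0, 8→7, 4→B, 2→D, 8→7, D→2

0x06807BD72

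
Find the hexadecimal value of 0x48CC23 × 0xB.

Multiply each base-16 digit by 11, carrying:
  3×11 = 33 → write 1 carry 2
  2×11+2 = 24 → write 8 carry 1
  C×11+1 = 133 → write 5 carry 8
  C×11+8 = 140 → write C carry 8
  8×11+8 = 96 → write 0 carry 6
  4×11+6 = 50 → write 2 carry 3
  remaining carry: 3

0x320C581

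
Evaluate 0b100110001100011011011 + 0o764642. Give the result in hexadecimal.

0b100110001100011011011 = 0x1318DB in hexadecimal.
0o764642 = 0x3E9A2 in hexadecimal.
Add column by column in base 16, right to left:
  B+2 = D
  D+A = 7 carry 1
  8+9+1 = 2 carry 1
  1+E+1 = 0 carry 1
  3+3+1 = 7
  1+0 = 1

0x17027D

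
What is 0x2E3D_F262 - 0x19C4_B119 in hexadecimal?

0x14794149

Subtract column by column in base 16:
  2-9 → 9 (borrow)
  6-1-1 → 4
  2-1 → 1
  F-B → 4
  D-4 → 9
  3-C → 7 (borrow)
  E-9-1 → 4
  2-1 → 1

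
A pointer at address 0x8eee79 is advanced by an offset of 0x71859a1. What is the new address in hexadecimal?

0x7a7481a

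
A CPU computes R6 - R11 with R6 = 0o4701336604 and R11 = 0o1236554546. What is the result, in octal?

0o3442562036

Subtract column by column in base 8:
  4-6 → 6 (borrow)
  0-4-1 → 3 (borrow)
  6-5-1 → 0
  6-4 → 2
  3-5 → 6 (borrow)
  3-5-1 → 5 (borrow)
  1-6-1 → 2 (borrow)
  0-3-1 → 4 (borrow)
  7-2-1 → 4
  4-1 → 3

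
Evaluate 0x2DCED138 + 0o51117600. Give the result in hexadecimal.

0o51117600 = 0xA49F80 in hexadecimal.
Add column by column in base 16, right to left:
  8+0 = 8
  3+8 = B
  1+F = 0 carry 1
  D+9+1 = 7 carry 1
  E+4+1 = 3 carry 1
  C+A+1 = 7 carry 1
  D+0+1 = E
  2+0 = 2

0x2E7370B8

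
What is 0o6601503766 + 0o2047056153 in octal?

Add column by column in base 8, right to left:
  6+3 = 1 carry 1
  6+5+1 = 4 carry 1
  7+1+1 = 1 carry 1
  3+6+1 = 2 carry 1
  0+5+1 = 6
  5+0 = 5
  1+7 = 0 carry 1
  0+4+1 = 5
  6+0 = 6
  6+2 = 0 carry 1
  final carry 1

0o10650562141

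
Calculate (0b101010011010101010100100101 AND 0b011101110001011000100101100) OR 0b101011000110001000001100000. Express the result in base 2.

0b101011010110001000101100100

0b101010011010101010100100101 AND 0b011101110001011000100101100 = 0b001000010000001000100100100.
Then OR with 0b101011000110001000001100000.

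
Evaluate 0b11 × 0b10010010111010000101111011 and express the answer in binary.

0b110111000101110010001110001

Multiply each base-2 digit by 3, carrying:
  1×3 = 3 → write 1 carry 1
  1×3+1 = 4 → write 0 carry 2
  0×3+2 = 2 → write 0 carry 1
  1×3+1 = 4 → write 0 carry 2
  1×3+2 = 5 → write 1 carry 2
  1×3+2 = 5 → write 1 carry 2
  1×3+2 = 5 → write 1 carry 2
  0×3+2 = 2 → write 0 carry 1
  1×3+1 = 4 → write 0 carry 2
  0×3+2 = 2 → write 0 carry 1
  0×3+1 = 1 → write 1
  0×3 = 0 → write 0
  0×3 = 0 → write 0
  1×3 = 3 → write 1 carry 1
  0×3+1 = 1 → write 1
  1×3 = 3 → write 1 carry 1
  1×3+1 = 4 → write 0 carry 2
  1×3+2 = 5 → write 1 carry 2
  0×3+2 = 2 → write 0 carry 1
  1×3+1 = 4 → write 0 carry 2
  0×3+2 = 2 → write 0 carry 1
  0×3+1 = 1 → write 1
  1×3 = 3 → write 1 carry 1
  0×3+1 = 1 → write 1
  0×3 = 0 → write 0
  1×3 = 3 → write 1 carry 1
  remaining carry: 1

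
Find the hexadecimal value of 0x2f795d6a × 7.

Multiply each base-16 digit by 7, carrying:
  a×7 = 70 → write 6 carry 4
  6×7+4 = 46 → write e carry 2
  d×7+2 = 93 → write d carry 5
  5×7+5 = 40 → write 8 carry 2
  9×7+2 = 65 → write 1 carry 4
  7×7+4 = 53 → write 5 carry 3
  f×7+3 = 108 → write c carry 6
  2×7+6 = 20 → write 4 carry 1
  remaining carry: 1

0x14c518de6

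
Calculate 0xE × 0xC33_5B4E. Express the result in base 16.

0xAACEFE44

Multiply each base-16 digit by 14, carrying:
  E×14 = 196 → write 4 carry 12
  4×14+12 = 68 → write 4 carry 4
  B×14+4 = 158 → write E carry 9
  5×14+9 = 79 → write F carry 4
  3×14+4 = 46 → write E carry 2
  3×14+2 = 44 → write C carry 2
  C×14+2 = 170 → write A carry 10
  remaining carry: A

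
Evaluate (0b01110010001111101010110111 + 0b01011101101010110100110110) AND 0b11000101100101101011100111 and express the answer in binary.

Add column by column in base 2, right to left:
  1+0 = 1
  1+1 = 0 carry 1
  1+1+1 = 1 carry 1
  0+0+1 = 1
  1+1 = 0 carry 1
  1+1+1 = 1 carry 1
  0+0+1 = 1
  1+0 = 1
  0+1 = 1
  1+0 = 1
  0+1 = 1
  1+1 = 0 carry 1
  1+0+1 = 0 carry 1
  1+1+1 = 1 carry 1
  1+0+1 = 0 carry 1
  1+1+1 = 1 carry 1
  0+0+1 = 1
  0+1 = 1
  0+1 = 1
  1+0 = 1
  0+1 = 1
  0+1 = 1
  1+1 = 0 carry 1
  1+0+1 = 0 carry 1
  1+1+1 = 1 carry 1
  final carry 1
Sum = 0b11001111111010011111101101; now AND with 0b11000101100101101011100111:
  11001111111010011111101101
& 11000101100101101011100111
= 11000101100000001011100101

0b11000101100000001011100101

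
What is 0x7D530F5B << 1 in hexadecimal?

0xFAA61EB6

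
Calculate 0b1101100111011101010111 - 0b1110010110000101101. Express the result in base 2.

Subtract column by column in base 2:
  1-1 → 0
  1-0 → 1
  1-1 → 0
  0-1 → 1 (borrow)
  1-0-1 → 0
  0-1 → 1 (borrow)
  1-0-1 → 0
  0-0 → 0
  1-0 → 1
  1-0 → 1
  1-1 → 0
  0-1 → 1 (borrow)
  1-0-1 → 0
  1-1 → 0
  1-0 → 1
  0-0 → 0
  0-1 → 1 (borrow)
  1-1-1 → 1 (borrow)
  1-1-1 → 1 (borrow)
  0-0-1 → 1 (borrow)
  1-0-1 → 0
  1-0 → 1

0b1011110100101100101010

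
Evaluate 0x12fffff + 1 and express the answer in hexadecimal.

The trailing 5 digits are F (max in base 16), so adding 1 cascades: they roll to 0 and the next digit up increments.

0x1300000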